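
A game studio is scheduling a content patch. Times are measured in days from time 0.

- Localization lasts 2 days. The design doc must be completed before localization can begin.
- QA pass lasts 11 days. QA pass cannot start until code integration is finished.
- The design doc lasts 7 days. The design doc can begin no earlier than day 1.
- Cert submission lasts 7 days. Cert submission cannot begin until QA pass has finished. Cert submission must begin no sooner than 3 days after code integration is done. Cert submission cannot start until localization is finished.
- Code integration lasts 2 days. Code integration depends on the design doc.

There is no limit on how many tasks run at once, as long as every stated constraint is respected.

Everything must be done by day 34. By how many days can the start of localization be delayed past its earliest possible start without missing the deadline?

After its own release at day 1, the design doc can start at day 1 and finishes at day 8.
Localization waits on the design doc (finishes day 8), so it starts at day 8 and finishes at 8 + 2 = day 10.

Working backward from the deadline:
Cert submission has no dependents, so it just needs to finish by day 34. Starting by 34 − 7 = day 27 achieves that.
Localization has to be done before cert submission (must start by day 27). That means finishing by day 27, i.e. starting by 27 − 2 = day 25.
So localization can start as early as day 8 and as late as day 25, giving 25 − 8 = 17 days of slack.

17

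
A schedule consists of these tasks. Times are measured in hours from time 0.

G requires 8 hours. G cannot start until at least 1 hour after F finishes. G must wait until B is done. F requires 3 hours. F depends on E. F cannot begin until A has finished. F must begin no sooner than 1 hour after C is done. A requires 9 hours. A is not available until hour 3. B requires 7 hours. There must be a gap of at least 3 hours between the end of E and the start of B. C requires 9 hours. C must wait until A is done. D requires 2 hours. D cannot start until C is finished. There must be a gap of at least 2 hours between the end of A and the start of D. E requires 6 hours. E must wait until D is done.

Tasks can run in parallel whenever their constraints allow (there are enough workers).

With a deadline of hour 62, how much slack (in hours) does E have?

15

A cannot begin until its own release at hour 3. It runs from hour 3 to 3 + 9 = hour 12.
C cannot begin until A (finishes hour 12). It runs from hour 12 to 12 + 9 = hour 21.
D cannot start until C (finishes hour 21); A (finishes hour 12, plus 2-hour gap → hour 14). The controlling bound is hour 21, so D finishes at 21 + 2 = hour 23.
E waits on D (finishes hour 23), so it starts at hour 23 and finishes at 23 + 6 = hour 29.

Working backward from the deadline:
G has no dependents, so it just needs to finish by hour 62. Starting by 62 − 8 = hour 54 achieves that.
B feeds into G (must start by hour 54); so B must finish by hour 54 and therefore start by hour 47.
F feeds into G (must start by hour 54, minus 1-hour gap → hour 53); so F must finish by hour 53 and therefore start by hour 50.
E feeds B (must start by hour 47, minus 3-hour gap → hour 44); F (must start by hour 50). Taking the minimum, E must finish by hour 44 and start by 44 − 6 = hour 38.
So E can start as early as hour 23 and as late as hour 38, giving 38 − 23 = 15 hours of slack.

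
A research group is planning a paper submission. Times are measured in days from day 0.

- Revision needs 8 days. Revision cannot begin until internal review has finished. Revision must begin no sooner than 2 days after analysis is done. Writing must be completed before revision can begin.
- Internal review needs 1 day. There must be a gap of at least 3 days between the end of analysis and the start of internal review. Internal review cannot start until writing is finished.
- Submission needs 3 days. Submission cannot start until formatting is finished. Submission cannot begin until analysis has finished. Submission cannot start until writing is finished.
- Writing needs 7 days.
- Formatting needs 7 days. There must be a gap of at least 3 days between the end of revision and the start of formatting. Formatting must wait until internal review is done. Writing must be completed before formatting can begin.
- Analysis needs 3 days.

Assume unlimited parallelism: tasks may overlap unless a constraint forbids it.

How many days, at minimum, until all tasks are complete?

Writing has no prerequisites, so it starts at day 0 and finishes at day 7.
Analysis has no prerequisites, so it starts at day 0 and finishes at day 3.
Internal review has to wait for analysis (finishes day 3, plus 3-day gap → day 6); writing (finishes day 7). The latest of these is day 7, so internal review runs day 7 to 7 + 1 = day 8.
For revision: internal review (finishes day 8); analysis (finishes day 3, plus 2-day gap → day 5); writing (finishes day 7). Taking the maximum gives a start of day 8, and it finishes at 8 + 8 = day 16.
Formatting cannot start until revision (finishes day 16, plus 3-day gap → day 19); internal review (finishes day 8); writing (finishes day 7). The controlling bound is day 19, so formatting finishes at 19 + 7 = day 26.
Submission cannot start until formatting (finishes day 26); analysis (finishes day 3); writing (finishes day 7). The controlling bound is day 26, so submission finishes at 26 + 3 = day 29.
All tasks are finished once the last one completes. Finish times: Analysis at 3, Writing at 7, Internal review at 8, Revision at 16, Formatting at 26, Submission at 29. The latest is day 29.

29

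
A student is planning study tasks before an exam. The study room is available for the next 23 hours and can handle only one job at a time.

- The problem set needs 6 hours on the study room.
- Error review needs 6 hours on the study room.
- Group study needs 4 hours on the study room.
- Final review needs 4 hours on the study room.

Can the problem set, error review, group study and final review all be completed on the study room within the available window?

Running back to back, the jobs need 6 + 6 + 4 + 4 = 20 hours on the study room.
Since 20 ≤ 23, they fit within the window.

Yes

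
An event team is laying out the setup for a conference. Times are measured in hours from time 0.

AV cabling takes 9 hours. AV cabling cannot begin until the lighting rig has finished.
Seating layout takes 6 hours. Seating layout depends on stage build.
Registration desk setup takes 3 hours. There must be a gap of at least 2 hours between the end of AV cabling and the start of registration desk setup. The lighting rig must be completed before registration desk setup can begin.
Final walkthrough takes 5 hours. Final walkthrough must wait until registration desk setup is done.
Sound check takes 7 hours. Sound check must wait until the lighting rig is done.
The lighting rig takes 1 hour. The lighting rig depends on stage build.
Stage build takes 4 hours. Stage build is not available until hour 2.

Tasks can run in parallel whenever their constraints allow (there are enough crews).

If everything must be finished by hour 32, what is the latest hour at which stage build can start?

Nothing follows final walkthrough; the deadline of hour 32 is its only limit. It must start by 32 − 5 = hour 27.
Registration desk setup has to be done before final walkthrough (must start by hour 27). That means finishing by hour 27, i.e. starting by 27 − 3 = hour 24.
AV cabling has to be done before registration desk setup (must start by hour 24, minus 2-hour gap → hour 22). That means finishing by hour 22, i.e. starting by 22 − 9 = hour 13.
Sound check has no dependents, so it just needs to finish by hour 32. Starting by 32 − 7 = hour 25 achieves that.
For the lighting rig: AV cabling (must start by hour 13); registration desk setup (must start by hour 24); sound check (must start by hour 25). The most restrictive is hour 13; with a 1-hour duration, the lighting rig must start by hour 12.
Nothing follows seating layout; the deadline of hour 32 is its only limit. It must start by 32 − 6 = hour 26.
Stage build has several dependents: the lighting rig (must start by hour 12); seating layout (must start by hour 26). The earliest of those limits is hour 12, so stage build must start by 12 − 4 = hour 8.

8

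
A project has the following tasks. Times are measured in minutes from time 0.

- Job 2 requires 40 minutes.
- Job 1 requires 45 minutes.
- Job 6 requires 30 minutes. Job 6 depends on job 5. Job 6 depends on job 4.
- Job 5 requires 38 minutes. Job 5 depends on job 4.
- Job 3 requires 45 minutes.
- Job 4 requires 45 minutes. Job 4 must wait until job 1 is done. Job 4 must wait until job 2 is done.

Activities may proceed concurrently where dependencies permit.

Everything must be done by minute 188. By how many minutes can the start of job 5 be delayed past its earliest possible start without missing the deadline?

30

Job 2 has no prerequisites, so it starts at minute 0 and finishes at minute 40.
Job 1 has no prerequisites, so it starts at minute 0 and finishes at minute 45.
Job 4 cannot start until job 1 (finishes minute 45); job 2 (finishes minute 40). The controlling bound is minute 45, so job 4 finishes at 45 + 45 = minute 90.
After job 4 (finishes minute 90), job 5 can start at minute 90 and finishes at minute 128.

Working backward from the deadline:
To finish by minute 188, job 6 (duration 30) must start no later than minute 158.
Since job 6 (must start by minute 158) depends on it, job 5 must finish by minute 158. Backing off its 38-minute duration gives a latest start of minute 120.
So job 5 can start as early as minute 90 and as late as minute 120, giving 120 − 90 = 30 minutes of slack.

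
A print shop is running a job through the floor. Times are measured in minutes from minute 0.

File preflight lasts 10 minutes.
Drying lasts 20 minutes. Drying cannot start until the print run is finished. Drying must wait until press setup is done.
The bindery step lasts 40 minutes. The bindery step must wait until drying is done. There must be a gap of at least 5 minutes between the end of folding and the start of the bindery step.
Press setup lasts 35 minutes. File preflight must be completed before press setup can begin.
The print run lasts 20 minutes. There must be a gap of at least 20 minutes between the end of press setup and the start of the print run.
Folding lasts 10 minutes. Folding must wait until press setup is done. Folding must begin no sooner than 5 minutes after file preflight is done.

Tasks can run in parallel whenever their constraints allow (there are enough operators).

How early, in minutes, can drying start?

Nothing blocks file preflight, so it runs from minute 0 to minute 10.
Press setup cannot begin until file preflight (finishes minute 10). It runs from minute 10 to 10 + 35 = minute 45.
The print run cannot begin until press setup (finishes minute 45, plus 20-minute gap → minute 65). It runs from minute 65 to 65 + 20 = minute 85.
Drying waits on the print run (finishes minute 85); press setup (finishes minute 45). The latest of these is minute 85, which is the earliest drying can start.

85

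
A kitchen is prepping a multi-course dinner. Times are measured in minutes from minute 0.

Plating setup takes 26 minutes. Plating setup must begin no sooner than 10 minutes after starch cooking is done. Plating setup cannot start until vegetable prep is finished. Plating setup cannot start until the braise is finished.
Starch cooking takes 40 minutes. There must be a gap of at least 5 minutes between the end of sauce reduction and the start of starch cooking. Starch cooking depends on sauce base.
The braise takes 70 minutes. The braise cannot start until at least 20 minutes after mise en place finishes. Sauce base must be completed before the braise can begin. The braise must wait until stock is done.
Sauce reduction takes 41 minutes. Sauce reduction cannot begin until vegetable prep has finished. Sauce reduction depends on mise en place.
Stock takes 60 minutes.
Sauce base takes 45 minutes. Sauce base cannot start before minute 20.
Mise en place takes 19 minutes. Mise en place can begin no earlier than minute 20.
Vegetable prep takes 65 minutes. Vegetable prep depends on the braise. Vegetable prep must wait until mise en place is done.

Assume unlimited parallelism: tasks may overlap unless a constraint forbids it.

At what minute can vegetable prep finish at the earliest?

200

After its own release at minute 20, sauce base can start at minute 20 and finishes at minute 65.
Stock can start immediately at minute 0; it finishes at minute 60.
Mise en place waits on its own release at minute 20, so it starts at minute 20 and finishes at 20 + 19 = minute 39.
For the braise: mise en place (finishes minute 39, plus 20-minute gap → minute 59); sauce base (finishes minute 65); stock (finishes minute 60). Taking the maximum gives a start of minute 65, and it finishes at 65 + 70 = minute 135.
For vegetable prep: the braise (finishes minute 135); mise en place (finishes minute 39). Taking the maximum gives a start of minute 135, and it finishes at 135 + 65 = minute 200.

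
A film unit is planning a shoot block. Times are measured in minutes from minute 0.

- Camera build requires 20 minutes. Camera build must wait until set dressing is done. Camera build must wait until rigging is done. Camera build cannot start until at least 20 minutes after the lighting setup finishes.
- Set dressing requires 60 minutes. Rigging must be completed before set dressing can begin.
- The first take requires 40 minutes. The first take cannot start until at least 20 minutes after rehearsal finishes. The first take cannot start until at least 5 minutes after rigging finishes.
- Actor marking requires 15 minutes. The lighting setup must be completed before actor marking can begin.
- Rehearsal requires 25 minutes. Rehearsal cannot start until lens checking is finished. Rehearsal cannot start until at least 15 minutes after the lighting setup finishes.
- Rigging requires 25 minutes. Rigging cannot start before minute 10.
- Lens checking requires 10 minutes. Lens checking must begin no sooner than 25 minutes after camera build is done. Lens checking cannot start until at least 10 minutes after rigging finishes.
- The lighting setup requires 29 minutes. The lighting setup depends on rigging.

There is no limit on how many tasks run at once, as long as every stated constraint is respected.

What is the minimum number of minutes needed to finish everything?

After its own release at minute 10, rigging can start at minute 10 and finishes at minute 35.
After rigging (finishes minute 35), the lighting setup can start at minute 35 and finishes at minute 64.
Actor marking waits on the lighting setup (finishes minute 64), so it starts at minute 64 and finishes at 64 + 15 = minute 79.
After rigging (finishes minute 35), set dressing can start at minute 35 and finishes at minute 95.
For camera build: set dressing (finishes minute 95); rigging (finishes minute 35); the lighting setup (finishes minute 64, plus 20-minute gap → minute 84). Taking the maximum gives a start of minute 95, and it finishes at 95 + 20 = minute 115.
For lens checking: camera build (finishes minute 115, plus 25-minute gap → minute 140); rigging (finishes minute 35, plus 10-minute gap → minute 45). Taking the maximum gives a start of minute 140, and it finishes at 140 + 10 = minute 150.
Rehearsal cannot start until lens checking (finishes minute 150); the lighting setup (finishes minute 64, plus 15-minute gap → minute 79). The controlling bound is minute 150, so rehearsal finishes at 150 + 25 = minute 175.
For the first take: rehearsal (finishes minute 175, plus 20-minute gap → minute 195); rigging (finishes minute 35, plus 5-minute gap → minute 40). Taking the maximum gives a start of minute 195, and it finishes at 195 + 40 = minute 235.
All tasks are finished once the last one completes. Finish times: Rigging at 35, Set dressing at 95, The lighting setup at 64, Camera build at 115, Lens checking at 150, Actor marking at 79, Rehearsal at 175, The first take at 235. The latest is minute 235.

235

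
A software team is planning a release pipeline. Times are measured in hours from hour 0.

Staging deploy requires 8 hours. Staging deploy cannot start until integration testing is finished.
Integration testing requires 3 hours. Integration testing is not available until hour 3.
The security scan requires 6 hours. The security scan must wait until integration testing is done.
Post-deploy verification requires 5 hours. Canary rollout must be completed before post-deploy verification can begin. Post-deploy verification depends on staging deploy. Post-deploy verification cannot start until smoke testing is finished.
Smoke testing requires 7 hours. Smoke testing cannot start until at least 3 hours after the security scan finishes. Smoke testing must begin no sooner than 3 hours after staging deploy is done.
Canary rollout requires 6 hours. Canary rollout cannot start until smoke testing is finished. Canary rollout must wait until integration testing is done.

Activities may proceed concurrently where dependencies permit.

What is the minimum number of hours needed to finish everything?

Integration testing cannot begin until its own release at hour 3. It runs from hour 3 to 3 + 3 = hour 6.
After integration testing (finishes hour 6), staging deploy can start at hour 6 and finishes at hour 14.
The security scan cannot begin until integration testing (finishes hour 6). It runs from hour 6 to 6 + 6 = hour 12.
Smoke testing has to wait for the security scan (finishes hour 12, plus 3-hour gap → hour 15); staging deploy (finishes hour 14, plus 3-hour gap → hour 17). The latest of these is hour 17, so smoke testing runs hour 17 to 17 + 7 = hour 24.
Canary rollout cannot start until smoke testing (finishes hour 24); integration testing (finishes hour 6). The controlling bound is hour 24, so canary rollout finishes at 24 + 6 = hour 30.
Post-deploy verification needs all of canary rollout (finishes hour 30); staging deploy (finishes hour 14); smoke testing (finishes hour 24). That puts its earliest start at hour 30; it finishes at 30 + 5 = hour 35.
All tasks are finished once the last one completes. Finish times: Integration testing at 6, The security scan at 12, Staging deploy at 14, Smoke testing at 24, Canary rollout at 30, Post-deploy verification at 35. The latest is hour 35.

35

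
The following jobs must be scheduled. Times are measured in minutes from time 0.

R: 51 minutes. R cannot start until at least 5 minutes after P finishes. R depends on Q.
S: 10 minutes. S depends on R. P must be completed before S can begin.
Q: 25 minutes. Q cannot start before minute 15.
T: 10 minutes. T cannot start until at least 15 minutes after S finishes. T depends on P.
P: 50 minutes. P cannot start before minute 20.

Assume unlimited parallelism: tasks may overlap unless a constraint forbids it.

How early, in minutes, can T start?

151

After its own release at minute 15, Q can start at minute 15 and finishes at minute 40.
P waits on its own release at minute 20, so it starts at minute 20 and finishes at 20 + 50 = minute 70.
R needs all of P (finishes minute 70, plus 5-minute gap → minute 75); Q (finishes minute 40). That puts its earliest start at minute 75; it finishes at 75 + 51 = minute 126.
For S: R (finishes minute 126); P (finishes minute 70). Taking the maximum gives a start of minute 126, and it finishes at 126 + 10 = minute 136.
T waits on S (finishes minute 136, plus 15-minute gap → minute 151); P (finishes minute 70). The latest of these is minute 151, which is the earliest T can start.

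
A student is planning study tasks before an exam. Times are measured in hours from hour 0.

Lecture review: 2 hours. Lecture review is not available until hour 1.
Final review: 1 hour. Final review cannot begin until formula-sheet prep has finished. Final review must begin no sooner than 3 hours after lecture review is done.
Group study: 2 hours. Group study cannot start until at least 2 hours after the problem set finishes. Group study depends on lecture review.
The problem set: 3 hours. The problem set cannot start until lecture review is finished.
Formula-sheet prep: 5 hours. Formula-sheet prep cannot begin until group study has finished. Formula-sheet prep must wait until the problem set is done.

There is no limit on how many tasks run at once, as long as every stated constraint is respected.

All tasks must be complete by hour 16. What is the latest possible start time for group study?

8

Final review must finish by hour 16; it takes 1 hour, so it must start by 16 − 1 = hour 15.
Formula-sheet prep must finish before final review (must start by hour 15). With a 5-hour duration, formula-sheet prep must start by 15 − 5 = hour 10.
Group study has to be done before formula-sheet prep (must start by hour 10). That means finishing by hour 10, i.e. starting by 10 − 2 = hour 8.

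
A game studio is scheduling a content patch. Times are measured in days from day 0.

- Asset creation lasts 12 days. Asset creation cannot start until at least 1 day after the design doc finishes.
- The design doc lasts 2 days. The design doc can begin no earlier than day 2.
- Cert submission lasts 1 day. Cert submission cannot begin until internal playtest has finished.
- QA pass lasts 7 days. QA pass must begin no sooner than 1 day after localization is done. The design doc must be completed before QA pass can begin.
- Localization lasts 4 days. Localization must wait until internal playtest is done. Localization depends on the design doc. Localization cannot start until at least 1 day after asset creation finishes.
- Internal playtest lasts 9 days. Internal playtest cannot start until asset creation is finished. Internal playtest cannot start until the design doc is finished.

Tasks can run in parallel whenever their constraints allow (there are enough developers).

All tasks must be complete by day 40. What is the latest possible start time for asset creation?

7

QA pass must finish by day 40; it takes 7 days, so it must start by 40 − 7 = day 33.
Localization has to be done before QA pass (must start by day 33, minus 1-day gap → day 32). That means finishing by day 32, i.e. starting by 32 − 4 = day 28.
To finish by day 40, cert submission (duration 1) must start no later than day 39.
For internal playtest: localization (must start by day 28); cert submission (must start by day 39). The most restrictive is day 28; with a 9-day duration, internal playtest must start by day 19.
For asset creation: internal playtest (must start by day 19); localization (must start by day 28, minus 1-day gap → day 27). The most restrictive is day 19; with a 12-day duration, asset creation must start by day 7.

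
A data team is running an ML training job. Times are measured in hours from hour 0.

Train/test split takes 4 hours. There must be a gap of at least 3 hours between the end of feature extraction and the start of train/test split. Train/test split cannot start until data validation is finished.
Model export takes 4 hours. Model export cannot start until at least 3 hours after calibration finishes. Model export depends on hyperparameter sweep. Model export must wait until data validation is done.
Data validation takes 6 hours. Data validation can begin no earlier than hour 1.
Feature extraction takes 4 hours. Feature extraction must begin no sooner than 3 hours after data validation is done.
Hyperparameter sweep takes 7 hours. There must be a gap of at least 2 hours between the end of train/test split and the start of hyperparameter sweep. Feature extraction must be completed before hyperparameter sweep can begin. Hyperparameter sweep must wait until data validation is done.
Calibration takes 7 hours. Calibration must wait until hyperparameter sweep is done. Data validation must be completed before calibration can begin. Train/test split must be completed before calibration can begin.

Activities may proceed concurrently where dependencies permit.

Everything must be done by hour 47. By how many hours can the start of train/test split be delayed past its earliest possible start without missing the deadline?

Data validation cannot begin until its own release at hour 1. It runs from hour 1 to 1 + 6 = hour 7.
After data validation (finishes hour 7, plus 3-hour gap → hour 10), feature extraction can start at hour 10 and finishes at hour 14.
For train/test split: feature extraction (finishes hour 14, plus 3-hour gap → hour 17); data validation (finishes hour 7). Taking the maximum gives a start of hour 17, and it finishes at 17 + 4 = hour 21.

Working backward from the deadline:
Nothing follows model export; the deadline of hour 47 is its only limit. It must start by 47 − 4 = hour 43.
Calibration has to be done before model export (must start by hour 43, minus 3-hour gap → hour 40). That means finishing by hour 40, i.e. starting by 40 − 7 = hour 33.
Hyperparameter sweep must finish in time for calibration (must start by hour 33); model export (must start by hour 43). The tightest is hour 33, so hyperparameter sweep must start by 33 − 7 = hour 26.
Train/test split feeds hyperparameter sweep (must start by hour 26, minus 2-hour gap → hour 24); calibration (must start by hour 33). Taking the minimum, train/test split must finish by hour 24 and start by 24 − 4 = hour 20.
So train/test split can start as early as hour 17 and as late as hour 20, giving 20 − 17 = 3 hours of slack.

3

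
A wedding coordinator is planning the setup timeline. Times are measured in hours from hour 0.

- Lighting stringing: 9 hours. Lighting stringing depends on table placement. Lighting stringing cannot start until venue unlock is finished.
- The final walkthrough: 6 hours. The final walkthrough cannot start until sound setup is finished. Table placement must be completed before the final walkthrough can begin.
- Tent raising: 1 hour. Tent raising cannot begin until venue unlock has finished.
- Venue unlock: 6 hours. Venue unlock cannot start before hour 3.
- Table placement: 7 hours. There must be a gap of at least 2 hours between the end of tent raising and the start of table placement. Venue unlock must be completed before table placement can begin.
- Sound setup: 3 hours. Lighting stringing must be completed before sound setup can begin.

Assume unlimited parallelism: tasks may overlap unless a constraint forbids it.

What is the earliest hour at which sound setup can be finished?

After its own release at hour 3, venue unlock can start at hour 3 and finishes at hour 9.
After venue unlock (finishes hour 9), tent raising can start at hour 9 and finishes at hour 10.
Table placement cannot start until tent raising (finishes hour 10, plus 2-hour gap → hour 12); venue unlock (finishes hour 9). The controlling bound is hour 12, so table placement finishes at 12 + 7 = hour 19.
For lighting stringing: table placement (finishes hour 19); venue unlock (finishes hour 9). Taking the maximum gives a start of hour 19, and it finishes at 19 + 9 = hour 28.
Sound setup waits on lighting stringing (finishes hour 28), so it starts at hour 28 and finishes at 28 + 3 = hour 31.

31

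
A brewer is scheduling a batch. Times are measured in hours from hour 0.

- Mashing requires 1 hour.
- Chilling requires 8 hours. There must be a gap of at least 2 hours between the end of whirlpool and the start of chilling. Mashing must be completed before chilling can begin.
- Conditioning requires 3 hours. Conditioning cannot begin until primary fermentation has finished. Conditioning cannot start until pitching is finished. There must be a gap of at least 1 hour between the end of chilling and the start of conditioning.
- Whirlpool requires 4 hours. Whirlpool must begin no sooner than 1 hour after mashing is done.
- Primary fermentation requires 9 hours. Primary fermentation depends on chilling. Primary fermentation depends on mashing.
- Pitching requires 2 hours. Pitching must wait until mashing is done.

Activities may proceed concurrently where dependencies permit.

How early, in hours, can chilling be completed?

16

Mashing can start immediately at hour 0; it finishes at hour 1.
Whirlpool waits on mashing (finishes hour 1, plus 1-hour gap → hour 2), so it starts at hour 2 and finishes at 2 + 4 = hour 6.
Chilling has to wait for whirlpool (finishes hour 6, plus 2-hour gap → hour 8); mashing (finishes hour 1). The latest of these is hour 8, so chilling runs hour 8 to 8 + 8 = hour 16.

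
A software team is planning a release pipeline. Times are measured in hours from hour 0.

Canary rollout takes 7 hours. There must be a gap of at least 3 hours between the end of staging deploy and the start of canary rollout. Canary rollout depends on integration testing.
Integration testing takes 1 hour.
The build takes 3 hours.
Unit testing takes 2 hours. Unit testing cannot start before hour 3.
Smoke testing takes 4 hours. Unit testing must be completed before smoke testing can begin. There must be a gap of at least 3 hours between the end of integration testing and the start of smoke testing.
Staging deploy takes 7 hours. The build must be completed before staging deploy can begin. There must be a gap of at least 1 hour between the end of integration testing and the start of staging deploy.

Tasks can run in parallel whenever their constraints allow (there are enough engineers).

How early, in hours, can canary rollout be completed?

20

Nothing blocks integration testing, so it runs from hour 0 to hour 1.
The build has no prerequisites, so it starts at hour 0 and finishes at hour 3.
Staging deploy cannot start until the build (finishes hour 3); integration testing (finishes hour 1, plus 1-hour gap → hour 2). The controlling bound is hour 3, so staging deploy finishes at 3 + 7 = hour 10.
For canary rollout: staging deploy (finishes hour 10, plus 3-hour gap → hour 13); integration testing (finishes hour 1). Taking the maximum gives a start of hour 13, and it finishes at 13 + 7 = hour 20.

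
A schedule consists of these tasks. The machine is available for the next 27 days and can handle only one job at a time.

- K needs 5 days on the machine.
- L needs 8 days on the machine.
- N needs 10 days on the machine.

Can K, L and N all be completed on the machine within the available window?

Running back to back, the jobs need 5 + 8 + 10 = 23 days on the machine.
Since 23 ≤ 27, they fit within the window.

Yes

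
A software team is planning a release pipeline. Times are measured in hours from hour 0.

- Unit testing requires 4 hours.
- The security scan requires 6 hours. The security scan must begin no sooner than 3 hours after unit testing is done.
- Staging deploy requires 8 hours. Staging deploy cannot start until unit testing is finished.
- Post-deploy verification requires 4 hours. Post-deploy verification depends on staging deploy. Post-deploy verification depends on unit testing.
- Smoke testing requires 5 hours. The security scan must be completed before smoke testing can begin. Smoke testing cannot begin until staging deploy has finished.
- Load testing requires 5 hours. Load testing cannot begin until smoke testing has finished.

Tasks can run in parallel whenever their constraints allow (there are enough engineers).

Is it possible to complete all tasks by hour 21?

No

Unit testing can start immediately at hour 0; it finishes at hour 4.
Staging deploy cannot begin until unit testing (finishes hour 4). It runs from hour 4 to 4 + 8 = hour 12.
Post-deploy verification cannot start until staging deploy (finishes hour 12); unit testing (finishes hour 4). The controlling bound is hour 12, so post-deploy verification finishes at 12 + 4 = hour 16.
The security scan waits on unit testing (finishes hour 4, plus 3-hour gap → hour 7), so it starts at hour 7 and finishes at 7 + 6 = hour 13.
Smoke testing needs all of the security scan (finishes hour 13); staging deploy (finishes hour 12). That puts its earliest start at hour 13; it finishes at 13 + 5 = hour 18.
Load testing cannot begin until smoke testing (finishes hour 18). It runs from hour 18 to 18 + 5 = hour 23.
The earliest everything can be done is hour 23, which is after the deadline of 21, so it is not possible.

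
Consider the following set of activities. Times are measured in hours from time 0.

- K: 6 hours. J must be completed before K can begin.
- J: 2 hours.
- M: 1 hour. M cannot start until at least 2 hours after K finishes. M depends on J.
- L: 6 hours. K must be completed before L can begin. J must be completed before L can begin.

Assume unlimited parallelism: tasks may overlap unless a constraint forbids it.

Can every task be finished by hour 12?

Nothing blocks J, so it runs from hour 0 to hour 2.
After J (finishes hour 2), K can start at hour 2 and finishes at hour 8.
For M: K (finishes hour 8, plus 2-hour gap → hour 10); J (finishes hour 2). Taking the maximum gives a start of hour 10, and it finishes at 10 + 1 = hour 11.
L needs all of K (finishes hour 8); J (finishes hour 2). That puts its earliest start at hour 8; it finishes at 8 + 6 = hour 14.
The earliest everything can be done is hour 14, which is after the deadline of 12, so it is not possible.

No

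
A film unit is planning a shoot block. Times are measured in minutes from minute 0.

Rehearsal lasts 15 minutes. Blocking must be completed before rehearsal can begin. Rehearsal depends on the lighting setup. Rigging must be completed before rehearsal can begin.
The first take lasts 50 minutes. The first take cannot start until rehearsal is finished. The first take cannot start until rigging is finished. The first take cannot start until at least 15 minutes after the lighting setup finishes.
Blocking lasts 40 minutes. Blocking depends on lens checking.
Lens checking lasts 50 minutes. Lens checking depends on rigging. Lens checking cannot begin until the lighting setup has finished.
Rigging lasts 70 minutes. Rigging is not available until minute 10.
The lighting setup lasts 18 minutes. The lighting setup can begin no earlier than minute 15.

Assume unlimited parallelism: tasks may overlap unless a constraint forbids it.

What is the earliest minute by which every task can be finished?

The lighting setup cannot begin until its own release at minute 15. It runs from minute 15 to 15 + 18 = minute 33.
Rigging waits on its own release at minute 10, so it starts at minute 10 and finishes at 10 + 70 = minute 80.
For lens checking: rigging (finishes minute 80); the lighting setup (finishes minute 33). Taking the maximum gives a start of minute 80, and it finishes at 80 + 50 = minute 130.
Blocking cannot begin until lens checking (finishes minute 130). It runs from minute 130 to 130 + 40 = minute 170.
For rehearsal: blocking (finishes minute 170); the lighting setup (finishes minute 33); rigging (finishes minute 80). Taking the maximum gives a start of minute 170, and it finishes at 170 + 15 = minute 185.
The first take needs all of rehearsal (finishes minute 185); rigging (finishes minute 80); the lighting setup (finishes minute 33, plus 15-minute gap → minute 48). That puts its earliest start at minute 185; it finishes at 185 + 50 = minute 235.
All tasks are finished once the last one completes. Finish times: Rigging at 80, The lighting setup at 33, Lens checking at 130, Blocking at 170, Rehearsal at 185, The first take at 235. The latest is minute 235.

235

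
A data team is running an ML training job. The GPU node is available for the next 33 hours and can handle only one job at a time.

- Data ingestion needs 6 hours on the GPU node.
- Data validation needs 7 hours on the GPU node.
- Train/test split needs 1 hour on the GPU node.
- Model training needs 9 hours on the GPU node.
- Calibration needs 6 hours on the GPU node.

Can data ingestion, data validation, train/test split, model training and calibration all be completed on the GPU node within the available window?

Running back to back, the jobs need 6 + 7 + 1 + 9 + 6 = 29 hours on the GPU node.
Since 29 ≤ 33, they fit within the window.

Yes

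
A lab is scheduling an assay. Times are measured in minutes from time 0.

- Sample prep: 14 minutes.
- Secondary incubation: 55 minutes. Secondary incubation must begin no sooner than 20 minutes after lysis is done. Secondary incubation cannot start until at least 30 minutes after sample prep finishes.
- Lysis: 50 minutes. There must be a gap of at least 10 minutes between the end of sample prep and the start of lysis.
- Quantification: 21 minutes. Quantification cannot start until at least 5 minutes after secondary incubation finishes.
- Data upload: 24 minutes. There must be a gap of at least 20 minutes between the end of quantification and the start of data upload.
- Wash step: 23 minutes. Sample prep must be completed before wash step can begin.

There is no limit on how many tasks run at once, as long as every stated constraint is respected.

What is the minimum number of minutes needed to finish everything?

219

Sample prep can start immediately at minute 0; it finishes at minute 14.
Wash step waits on sample prep (finishes minute 14), so it starts at minute 14 and finishes at 14 + 23 = minute 37.
Lysis waits on sample prep (finishes minute 14, plus 10-minute gap → minute 24), so it starts at minute 24 and finishes at 24 + 50 = minute 74.
Secondary incubation has to wait for lysis (finishes minute 74, plus 20-minute gap → minute 94); sample prep (finishes minute 14, plus 30-minute gap → minute 44). The latest of these is minute 94, so secondary incubation runs minute 94 to 94 + 55 = minute 149.
Quantification waits on secondary incubation (finishes minute 149, plus 5-minute gap → minute 154), so it starts at minute 154 and finishes at 154 + 21 = minute 175.
After quantification (finishes minute 175, plus 20-minute gap → minute 195), data upload can start at minute 195 and finishes at minute 219.
All tasks are finished once the last one completes. Finish times: Sample prep at 14, Lysis at 74, Wash step at 37, Secondary incubation at 149, Quantification at 175, Data upload at 219. The latest is minute 219.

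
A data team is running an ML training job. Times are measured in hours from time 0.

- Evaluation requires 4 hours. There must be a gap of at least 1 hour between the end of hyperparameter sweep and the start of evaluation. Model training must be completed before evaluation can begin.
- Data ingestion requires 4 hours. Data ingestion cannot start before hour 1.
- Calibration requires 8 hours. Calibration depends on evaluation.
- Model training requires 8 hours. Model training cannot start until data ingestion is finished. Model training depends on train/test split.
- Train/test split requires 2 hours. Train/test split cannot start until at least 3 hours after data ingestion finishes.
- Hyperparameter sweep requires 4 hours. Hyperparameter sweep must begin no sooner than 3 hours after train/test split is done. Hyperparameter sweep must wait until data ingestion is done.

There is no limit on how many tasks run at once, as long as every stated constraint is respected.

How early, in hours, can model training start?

10

After its own release at hour 1, data ingestion can start at hour 1 and finishes at hour 5.
Train/test split waits on data ingestion (finishes hour 5, plus 3-hour gap → hour 8), so it starts at hour 8 and finishes at 8 + 2 = hour 10.
Model training waits on data ingestion (finishes hour 5); train/test split (finishes hour 10). The latest of these is hour 10, which is the earliest model training can start.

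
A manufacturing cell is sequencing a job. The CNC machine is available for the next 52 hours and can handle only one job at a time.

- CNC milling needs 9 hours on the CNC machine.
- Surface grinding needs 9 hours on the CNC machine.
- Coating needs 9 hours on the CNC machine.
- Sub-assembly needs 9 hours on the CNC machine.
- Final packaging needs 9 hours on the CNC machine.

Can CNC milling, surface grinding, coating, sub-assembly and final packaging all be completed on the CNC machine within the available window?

Running back to back, the jobs need 9 + 9 + 9 + 9 + 9 = 45 hours on the CNC machine.
Since 45 ≤ 52, they fit within the window.

Yes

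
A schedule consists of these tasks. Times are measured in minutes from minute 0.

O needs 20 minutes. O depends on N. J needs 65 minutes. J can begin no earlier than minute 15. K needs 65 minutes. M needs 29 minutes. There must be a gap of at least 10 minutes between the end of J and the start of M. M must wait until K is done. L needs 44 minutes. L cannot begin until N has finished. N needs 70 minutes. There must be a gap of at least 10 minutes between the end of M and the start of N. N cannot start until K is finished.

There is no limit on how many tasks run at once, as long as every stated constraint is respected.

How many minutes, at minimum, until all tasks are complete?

243

Nothing blocks K, so it runs from minute 0 to minute 65.
J waits on its own release at minute 15, so it starts at minute 15 and finishes at 15 + 65 = minute 80.
M cannot start until J (finishes minute 80, plus 10-minute gap → minute 90); K (finishes minute 65). The controlling bound is minute 90, so M finishes at 90 + 29 = minute 119.
N has to wait for M (finishes minute 119, plus 10-minute gap → minute 129); K (finishes minute 65). The latest of these is minute 129, so N runs minute 129 to 129 + 70 = minute 199.
O cannot begin until N (finishes minute 199). It runs from minute 199 to 199 + 20 = minute 219.
After N (finishes minute 199), L can start at minute 199 and finishes at minute 243.
All tasks are finished once the last one completes. Finish times: J at 80, K at 65, L at 243, M at 119, N at 199, O at 219. The latest is minute 243.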